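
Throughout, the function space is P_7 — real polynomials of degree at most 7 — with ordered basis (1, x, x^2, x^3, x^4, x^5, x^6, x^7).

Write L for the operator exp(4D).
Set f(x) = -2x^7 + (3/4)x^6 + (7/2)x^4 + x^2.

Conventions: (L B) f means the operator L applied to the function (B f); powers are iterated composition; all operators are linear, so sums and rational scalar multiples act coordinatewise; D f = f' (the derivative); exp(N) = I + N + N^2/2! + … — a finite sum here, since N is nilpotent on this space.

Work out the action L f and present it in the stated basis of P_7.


order-1 term: -56x^6 + 18x^5 + 56x^3 + 8x
order-2 term: -672x^5 + 180x^4 + 336x^2 + 16
order-3 term: -4480x^4 + 960x^3 + 896x
order-4 term: -17920x^3 + 2880x^2 + 896
order-5 term: -43008x^2 + 4608x
order-6 term: -57344x + 3072
order-7 term: -32768
the series for exp(4D) f terminates at order 7
exp(4D) f = -2x^7 - (221/4)x^6 - 654x^5 - (8593/2)x^4 - 16904x^3 - 39791x^2 - 51832x - 28784

g(x) = -2x^7 - (221/4)x^6 - 654x^5 - (8593/2)x^4 - 16904x^3 - 39791x^2 - 51832x - 28784


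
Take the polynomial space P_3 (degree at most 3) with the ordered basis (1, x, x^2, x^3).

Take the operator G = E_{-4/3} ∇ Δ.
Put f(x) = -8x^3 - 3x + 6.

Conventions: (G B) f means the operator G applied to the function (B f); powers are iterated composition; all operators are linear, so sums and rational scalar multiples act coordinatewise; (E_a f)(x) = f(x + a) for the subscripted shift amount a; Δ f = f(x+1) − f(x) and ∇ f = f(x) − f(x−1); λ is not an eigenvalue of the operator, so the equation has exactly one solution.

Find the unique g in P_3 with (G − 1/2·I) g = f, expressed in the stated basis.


the image equals g(x) = 16x^3 + 198x - 268

write g with unknown coordinates in the stated basis and equate coefficients in (G − 1/2·I) g = f
solving from the highest basis element down gives g = 16x^3 + 198x - 268
check: G g = 96x - 128
so G g − 1/2·g = -8x^3 - 3x + 6 = f ✓


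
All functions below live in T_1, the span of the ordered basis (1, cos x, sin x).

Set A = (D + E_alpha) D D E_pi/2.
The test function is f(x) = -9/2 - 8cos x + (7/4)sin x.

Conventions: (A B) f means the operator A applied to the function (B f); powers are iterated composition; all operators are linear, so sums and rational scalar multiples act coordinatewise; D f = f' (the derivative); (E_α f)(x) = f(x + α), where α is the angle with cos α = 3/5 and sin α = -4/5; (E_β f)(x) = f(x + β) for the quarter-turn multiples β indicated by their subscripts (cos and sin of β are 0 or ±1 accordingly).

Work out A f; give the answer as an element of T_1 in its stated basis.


E_pi/2 f = -9/2 + (7/4)cos x + 8sin x
D E_pi/2 f = 8cos x - (7/4)sin x
D (D E_pi/2) f = -(7/4)cos x - 8sin x
D D (D E_pi/2) f = -8cos x + (7/4)sin x
E_alpha D (D E_pi/2) f = (107/20)cos x - (31/5)sin x
(D + E_alpha) D (D E_pi/2) f = -(53/20)cos x - (89/20)sin x

g(x) = -(53/20)cos x - (89/20)sin x


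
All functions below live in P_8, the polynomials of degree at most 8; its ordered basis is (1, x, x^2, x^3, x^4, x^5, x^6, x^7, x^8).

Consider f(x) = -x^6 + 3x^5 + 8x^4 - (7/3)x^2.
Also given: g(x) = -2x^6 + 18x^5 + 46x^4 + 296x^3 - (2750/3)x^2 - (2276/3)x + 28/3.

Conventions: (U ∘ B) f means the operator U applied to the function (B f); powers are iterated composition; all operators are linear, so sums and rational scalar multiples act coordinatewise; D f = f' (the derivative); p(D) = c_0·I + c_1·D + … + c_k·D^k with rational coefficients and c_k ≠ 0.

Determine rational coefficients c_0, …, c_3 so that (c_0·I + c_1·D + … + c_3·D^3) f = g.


D^0 f = -x^6 + 3x^5 + 8x^4 - (7/3)x^2
D^1 f = -6x^5 + 15x^4 + 32x^3 - (14/3)x
D^2 f = -30x^4 + 60x^3 + 96x^2 - 14/3
D^3 f = -120x^3 + 180x^2 + 192x
matching coefficients of g against c_0 f + c_1 Df + … from the top degree down determines the c_i
solution: c_0 = 2, c_1 = -2, c_2 = -2, c_3 = -4

p(D) = 2·I − 2·D − 2·D^2 − 4·D^3, i.e. c_0 = 2, c_1 = -2, c_2 = -2, c_3 = -4


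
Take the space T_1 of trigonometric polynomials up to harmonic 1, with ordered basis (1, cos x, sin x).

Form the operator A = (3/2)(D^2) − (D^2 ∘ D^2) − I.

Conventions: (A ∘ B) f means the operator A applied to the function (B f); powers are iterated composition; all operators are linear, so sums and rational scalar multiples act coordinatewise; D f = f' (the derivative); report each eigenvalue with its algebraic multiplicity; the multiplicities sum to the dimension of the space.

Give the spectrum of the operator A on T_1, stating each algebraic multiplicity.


λ = -7/2 (multiplicity 2), λ = -1 (multiplicity 1)

image of 1: -1
image of cos x: -(7/2)cos x
image of sin x: -(7/2)sin x
the matrix is diagonal; its diagonal is (-1, -7/2, -7/2)
for a triangular matrix the eigenvalues are the diagonal entries, with algebraic multiplicity their repetition count


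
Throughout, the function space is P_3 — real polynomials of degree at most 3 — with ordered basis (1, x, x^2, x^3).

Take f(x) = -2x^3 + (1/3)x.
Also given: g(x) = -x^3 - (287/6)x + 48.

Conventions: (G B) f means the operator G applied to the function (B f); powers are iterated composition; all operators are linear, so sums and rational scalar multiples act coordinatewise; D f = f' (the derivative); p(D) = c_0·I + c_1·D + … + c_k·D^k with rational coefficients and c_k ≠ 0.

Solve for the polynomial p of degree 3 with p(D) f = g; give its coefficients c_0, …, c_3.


c_0 = 1/2, c_1 = 0, c_2 = 4, c_3 = -4

D^0 f = -2x^3 + (1/3)x
D^1 f = -6x^2 + 1/3
D^2 f = -12x
D^3 f = -12
matching coefficients of g against c_0 f + c_1 Df + … from the top degree down determines the c_i
solution: c_0 = 1/2, c_1 = 0, c_2 = 4, c_3 = -4


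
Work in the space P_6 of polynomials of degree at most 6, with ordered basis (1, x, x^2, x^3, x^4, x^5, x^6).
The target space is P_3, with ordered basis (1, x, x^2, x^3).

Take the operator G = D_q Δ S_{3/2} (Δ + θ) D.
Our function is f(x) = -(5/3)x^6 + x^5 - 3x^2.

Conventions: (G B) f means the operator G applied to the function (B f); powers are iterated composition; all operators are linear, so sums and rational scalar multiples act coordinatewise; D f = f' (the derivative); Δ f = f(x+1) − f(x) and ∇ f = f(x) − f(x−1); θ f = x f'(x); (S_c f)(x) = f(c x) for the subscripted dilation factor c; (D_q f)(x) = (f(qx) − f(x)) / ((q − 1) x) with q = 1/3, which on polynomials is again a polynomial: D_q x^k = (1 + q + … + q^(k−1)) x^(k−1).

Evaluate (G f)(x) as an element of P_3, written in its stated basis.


g(x) = -(5625/2)x^3 - (50895/8)x^2 - (14715/2)x - 58095/16

D f = -10x^5 + 5x^4 - 6x
Δ D f = -50x^4 - 80x^3 - 70x^2 - 30x - 11
θ D f = -50x^5 + 20x^4 - 6x
(Δ + θ) D f = -50x^5 - 30x^4 - 80x^3 - 70x^2 - 36x - 11
S_{3/2} (Δ + θ) D f = -(6075/16)x^5 - (1215/8)x^4 - 270x^3 - (315/2)x^2 - 54x - 11
Δ S_{3/2} (Δ + θ) D f = -(30375/16)x^4 - (35235/8)x^3 - (44145/8)x^2 - (58095/16)x - 16209/16
D_q Δ S_{3/2} (Δ + θ) D f = -(5625/2)x^3 - (50895/8)x^2 - (14715/2)x - 58095/16


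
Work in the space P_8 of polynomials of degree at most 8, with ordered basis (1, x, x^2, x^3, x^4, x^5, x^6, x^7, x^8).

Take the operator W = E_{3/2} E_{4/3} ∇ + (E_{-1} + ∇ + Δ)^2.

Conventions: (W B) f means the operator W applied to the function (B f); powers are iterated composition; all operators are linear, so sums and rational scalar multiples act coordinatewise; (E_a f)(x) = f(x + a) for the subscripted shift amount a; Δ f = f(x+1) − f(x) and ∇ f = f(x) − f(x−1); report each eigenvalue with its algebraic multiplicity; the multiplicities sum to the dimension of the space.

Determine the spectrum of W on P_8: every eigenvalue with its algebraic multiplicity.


λ = 1 (multiplicity 9)

image of 1: 1
image of x: x + 3
image of x^2: x^2 + 6x + 26/3
image of x^3: x^3 + 9x^2 + 26x + 295/12
image of x^4: x^4 + 12x^3 + 52x^2 + (295/3)x + 1867/27
image of x^5: x^5 + 15x^4 + (260/3)x^3 + (1475/6)x^2 + (9335/27)x + 251273/1296
image of x^6: x^6 + 18x^5 + 130x^4 + (1475/3)x^3 + (9335/9)x^2 + (251273/216)x + 352111/648
image of x^7: x^7 + 21x^6 + 182x^5 + (10325/12)x^4 + (65345/27)x^3 + (1758911/432)x^2 + (2464777/648)x + 71113885/46656
image of x^8: x^8 + 24x^7 + (728/3)x^6 + (4130/3)x^5 + (130690/27)x^4 + (1758911/162)x^3 + (2464777/162)x^2 + (71113885/5832)x + 74910211/17496
the matrix is upper triangular; its diagonal is (1, 1, 1, 1, 1, 1, 1, 1, 1)
for a triangular matrix the eigenvalues are the diagonal entries, with algebraic multiplicity their repetition count


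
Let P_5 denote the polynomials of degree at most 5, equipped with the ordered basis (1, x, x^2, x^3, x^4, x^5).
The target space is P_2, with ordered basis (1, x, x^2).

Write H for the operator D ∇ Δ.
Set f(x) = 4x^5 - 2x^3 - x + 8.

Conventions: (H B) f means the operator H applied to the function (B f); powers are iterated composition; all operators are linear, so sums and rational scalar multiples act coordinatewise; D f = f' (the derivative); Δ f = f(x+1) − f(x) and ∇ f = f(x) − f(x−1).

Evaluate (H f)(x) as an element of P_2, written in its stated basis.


Δ f = 20x^4 + 40x^3 + 34x^2 + 14x + 1
∇ Δ f = 80x^3 + 28x
D (∇ Δ) f = 240x^2 + 28

the result is g(x) = 240x^2 + 28


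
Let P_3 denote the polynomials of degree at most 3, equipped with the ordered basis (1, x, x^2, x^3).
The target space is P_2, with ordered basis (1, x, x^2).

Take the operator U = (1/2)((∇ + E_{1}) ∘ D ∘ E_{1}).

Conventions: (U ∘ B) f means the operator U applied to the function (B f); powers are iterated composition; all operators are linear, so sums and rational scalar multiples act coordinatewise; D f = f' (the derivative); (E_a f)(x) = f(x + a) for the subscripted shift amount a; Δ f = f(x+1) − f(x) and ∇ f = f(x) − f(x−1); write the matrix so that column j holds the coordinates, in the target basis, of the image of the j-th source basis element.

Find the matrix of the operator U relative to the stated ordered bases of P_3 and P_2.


image of 1: 0
image of x: 1/2
image of x^2: x + 3
image of x^3: (3/2)x^2 + 9x + 15/2
each image's coordinates form column j of the matrix

the matrix is [[0, 1/2, 3, 15/2]; [0, 0, 1, 9]; [0, 0, 0, 3/2]] (rows listed top to bottom)


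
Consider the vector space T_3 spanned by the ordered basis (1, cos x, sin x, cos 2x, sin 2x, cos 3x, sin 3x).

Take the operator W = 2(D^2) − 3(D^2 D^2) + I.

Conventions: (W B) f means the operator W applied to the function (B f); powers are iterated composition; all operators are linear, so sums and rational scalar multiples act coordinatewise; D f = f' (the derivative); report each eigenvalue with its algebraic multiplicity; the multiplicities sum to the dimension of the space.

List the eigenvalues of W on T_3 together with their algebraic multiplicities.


λ = -260 (multiplicity 2), λ = -55 (multiplicity 2), λ = -4 (multiplicity 2), λ = 1 (multiplicity 1)

image of 1: 1
image of cos x: -4cos x
image of sin x: -4sin x
image of cos 2x: -55cos 2x
image of sin 2x: -55sin 2x
image of cos 3x: -260cos 3x
image of sin 3x: -260sin 3x
the matrix is diagonal; its diagonal is (1, -4, -4, -55, -55, -260, -260)
for a triangular matrix the eigenvalues are the diagonal entries, with algebraic multiplicity their repetition count


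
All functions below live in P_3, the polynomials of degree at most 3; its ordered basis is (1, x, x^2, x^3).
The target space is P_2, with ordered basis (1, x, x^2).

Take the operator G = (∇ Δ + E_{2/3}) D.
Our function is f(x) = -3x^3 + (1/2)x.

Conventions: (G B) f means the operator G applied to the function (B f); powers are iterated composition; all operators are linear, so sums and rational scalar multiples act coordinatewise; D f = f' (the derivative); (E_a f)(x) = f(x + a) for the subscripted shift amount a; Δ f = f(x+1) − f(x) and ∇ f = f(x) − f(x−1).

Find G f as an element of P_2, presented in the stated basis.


D f = -9x^2 + 1/2
Δ D f = -18x - 9
∇ Δ D f = -18
E_{2/3} D f = -9x^2 - 12x - 7/2
(∇ Δ + E_{2/3}) D f = -9x^2 - 12x - 43/2

the result is g(x) = -9x^2 - 12x - 43/2


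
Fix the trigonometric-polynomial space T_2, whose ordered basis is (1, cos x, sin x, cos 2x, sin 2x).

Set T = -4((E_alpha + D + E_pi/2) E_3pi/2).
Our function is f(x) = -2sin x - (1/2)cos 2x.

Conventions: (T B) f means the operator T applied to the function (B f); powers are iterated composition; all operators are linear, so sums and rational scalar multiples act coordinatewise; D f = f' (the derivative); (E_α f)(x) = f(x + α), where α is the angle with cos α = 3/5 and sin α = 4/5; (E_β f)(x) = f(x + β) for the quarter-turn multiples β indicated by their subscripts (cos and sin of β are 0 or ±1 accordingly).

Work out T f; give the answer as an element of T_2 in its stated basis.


g(x) = -(24/5)cos x + (112/5)sin x + (64/25)cos 2x + (148/25)sin 2x

E_3pi/2 f = 2cos x + (1/2)cos 2x
E_alpha E_3pi/2 f = (6/5)cos x - (8/5)sin x - (7/50)cos 2x - (12/25)sin 2x
D E_3pi/2 f = -2sin x - sin 2x
E_pi/2 E_3pi/2 f = -2sin x - (1/2)cos 2x
(E_alpha + D + E_pi/2) E_3pi/2 f = (6/5)cos x - (28/5)sin x - (16/25)cos 2x - (37/25)sin 2x
(-4((E_alpha + D + E_pi/2) E_3pi/2)) f = -(24/5)cos x + (112/5)sin x + (64/25)cos 2x + (148/25)sin 2x


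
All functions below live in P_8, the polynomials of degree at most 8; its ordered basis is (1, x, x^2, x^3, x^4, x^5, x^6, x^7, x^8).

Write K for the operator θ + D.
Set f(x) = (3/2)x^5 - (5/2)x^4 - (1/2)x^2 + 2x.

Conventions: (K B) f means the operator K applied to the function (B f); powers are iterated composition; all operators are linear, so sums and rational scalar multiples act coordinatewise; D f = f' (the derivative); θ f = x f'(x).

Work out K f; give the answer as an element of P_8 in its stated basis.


θ f = (15/2)x^5 - 10x^4 - x^2 + 2x
D f = (15/2)x^4 - 10x^3 - x + 2
(θ + D) f = (15/2)x^5 - (5/2)x^4 - 10x^3 - x^2 + x + 2

g(x) = (15/2)x^5 - (5/2)x^4 - 10x^3 - x^2 + x + 2


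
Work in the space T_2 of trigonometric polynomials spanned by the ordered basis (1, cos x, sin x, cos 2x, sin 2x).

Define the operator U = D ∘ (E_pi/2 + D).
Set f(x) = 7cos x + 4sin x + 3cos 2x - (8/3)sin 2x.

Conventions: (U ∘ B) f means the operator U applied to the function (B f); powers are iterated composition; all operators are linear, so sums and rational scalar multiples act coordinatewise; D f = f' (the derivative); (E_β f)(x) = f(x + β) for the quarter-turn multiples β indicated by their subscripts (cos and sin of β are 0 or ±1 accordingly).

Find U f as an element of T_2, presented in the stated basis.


the result is g(x) = -14cos x - 8sin x - (20/3)cos 2x + (50/3)sin 2x

E_pi/2 f = 4cos x - 7sin x - 3cos 2x + (8/3)sin 2x
D f = 4cos x - 7sin x - (16/3)cos 2x - 6sin 2x
(E_pi/2 + D) f = 8cos x - 14sin x - (25/3)cos 2x - (10/3)sin 2x
D (E_pi/2 + D) f = -14cos x - 8sin x - (20/3)cos 2x + (50/3)sin 2x


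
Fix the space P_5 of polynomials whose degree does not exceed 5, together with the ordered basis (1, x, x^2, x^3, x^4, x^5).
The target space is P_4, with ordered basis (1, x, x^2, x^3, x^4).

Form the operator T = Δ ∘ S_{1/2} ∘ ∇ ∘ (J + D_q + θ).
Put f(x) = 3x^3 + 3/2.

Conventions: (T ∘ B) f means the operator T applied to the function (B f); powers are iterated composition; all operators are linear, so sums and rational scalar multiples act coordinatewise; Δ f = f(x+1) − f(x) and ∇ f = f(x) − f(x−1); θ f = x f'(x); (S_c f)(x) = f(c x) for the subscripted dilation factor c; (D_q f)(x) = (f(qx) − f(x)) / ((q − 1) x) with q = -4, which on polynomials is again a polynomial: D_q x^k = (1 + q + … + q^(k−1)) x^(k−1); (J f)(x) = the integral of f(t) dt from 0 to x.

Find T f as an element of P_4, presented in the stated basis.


g(x) = (9/8)x^2 + (99/8)x + 33

J f = (3/4)x^4 + (3/2)x
D_q f = 39x^2
θ f = 9x^3
(J + D_q + θ) f = (3/4)x^4 + 9x^3 + 39x^2 + (3/2)x
∇ (J + D_q + θ) f = 3x^3 + (45/2)x^2 + 54x - 117/4
S_{1/2} ∇ (J + D_q + θ) f = (3/8)x^3 + (45/8)x^2 + 27x - 117/4
Δ S_{1/2} ∇ (J + D_q + θ) f = (9/8)x^2 + (99/8)x + 33


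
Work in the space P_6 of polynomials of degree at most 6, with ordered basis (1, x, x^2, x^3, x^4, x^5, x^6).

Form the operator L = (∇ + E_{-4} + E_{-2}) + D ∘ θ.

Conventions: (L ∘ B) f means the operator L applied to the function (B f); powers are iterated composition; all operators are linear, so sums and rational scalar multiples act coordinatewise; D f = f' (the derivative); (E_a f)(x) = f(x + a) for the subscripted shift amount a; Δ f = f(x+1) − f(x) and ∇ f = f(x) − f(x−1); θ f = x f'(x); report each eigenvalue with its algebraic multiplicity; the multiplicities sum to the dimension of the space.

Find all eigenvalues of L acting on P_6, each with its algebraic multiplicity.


image of 1: 2
image of x: 2x - 4
image of x^2: 2x^2 - 6x + 19
image of x^3: 2x^3 - 6x^2 + 57x - 71
image of x^4: 2x^4 - 4x^3 + 114x^2 - 284x + 271
image of x^5: 2x^5 + 190x^3 - 710x^2 + 1355x - 1055
image of x^6: 2x^6 + 6x^5 + 285x^4 - 1420x^3 + 4065x^2 - 6330x + 4159
the matrix is upper triangular; its diagonal is (2, 2, 2, 2, 2, 2, 2)
for a triangular matrix the eigenvalues are the diagonal entries, with algebraic multiplicity their repetition count

λ = 2 (multiplicity 7)


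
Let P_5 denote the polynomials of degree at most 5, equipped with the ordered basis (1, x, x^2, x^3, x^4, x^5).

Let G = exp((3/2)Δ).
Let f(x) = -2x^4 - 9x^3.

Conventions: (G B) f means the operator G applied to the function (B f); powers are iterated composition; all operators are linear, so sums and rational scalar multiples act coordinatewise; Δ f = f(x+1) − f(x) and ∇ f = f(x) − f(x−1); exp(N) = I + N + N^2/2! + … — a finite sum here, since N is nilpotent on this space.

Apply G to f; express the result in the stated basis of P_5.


g(x) = -2x^4 - 21x^3 - (171/2)x^2 - (777/4)x - 759/4

order-1 term: -12x^3 - (117/2)x^2 - (105/2)x - 33/2
order-2 term: -27x^2 - (459/4)x - 369/4
order-3 term: -27x - 567/8
order-4 term: -81/8
the series for exp((3/2)Δ) f terminates at order 4
exp((3/2)Δ) f = -2x^4 - 21x^3 - (171/2)x^2 - (777/4)x - 759/4


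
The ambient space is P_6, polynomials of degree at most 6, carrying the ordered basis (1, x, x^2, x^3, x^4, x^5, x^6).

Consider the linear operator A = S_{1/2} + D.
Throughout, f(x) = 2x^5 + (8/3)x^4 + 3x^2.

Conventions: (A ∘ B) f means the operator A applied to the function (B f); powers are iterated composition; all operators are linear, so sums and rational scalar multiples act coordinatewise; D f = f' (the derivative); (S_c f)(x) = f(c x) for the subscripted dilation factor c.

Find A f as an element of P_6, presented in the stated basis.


the image equals g(x) = (1/16)x^5 + (61/6)x^4 + (32/3)x^3 + (3/4)x^2 + 6x

S_{1/2} f = (1/16)x^5 + (1/6)x^4 + (3/4)x^2
D f = 10x^4 + (32/3)x^3 + 6x
(S_{1/2} + D) f = (1/16)x^5 + (61/6)x^4 + (32/3)x^3 + (3/4)x^2 + 6x


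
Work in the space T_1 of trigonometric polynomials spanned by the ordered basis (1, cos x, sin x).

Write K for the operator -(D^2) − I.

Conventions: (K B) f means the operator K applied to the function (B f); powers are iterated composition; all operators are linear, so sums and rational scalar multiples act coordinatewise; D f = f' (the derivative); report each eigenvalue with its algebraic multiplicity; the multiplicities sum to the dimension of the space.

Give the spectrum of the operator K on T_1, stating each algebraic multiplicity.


λ = -1 (multiplicity 1), λ = 0 (multiplicity 2)

image of 1: -1
image of cos x: 0
image of sin x: 0
the matrix is diagonal; its diagonal is (-1, 0, 0)
for a triangular matrix the eigenvalues are the diagonal entries, with algebraic multiplicity their repetition count


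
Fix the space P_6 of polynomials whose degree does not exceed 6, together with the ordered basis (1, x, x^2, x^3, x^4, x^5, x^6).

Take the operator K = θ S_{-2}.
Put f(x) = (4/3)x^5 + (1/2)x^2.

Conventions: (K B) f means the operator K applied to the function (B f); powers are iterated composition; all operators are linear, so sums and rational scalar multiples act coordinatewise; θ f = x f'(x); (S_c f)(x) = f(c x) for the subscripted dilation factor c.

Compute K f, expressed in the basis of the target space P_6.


the image equals g(x) = -(640/3)x^5 + 4x^2

S_{-2} f = -(128/3)x^5 + 2x^2
θ S_{-2} f = -(640/3)x^5 + 4x^2


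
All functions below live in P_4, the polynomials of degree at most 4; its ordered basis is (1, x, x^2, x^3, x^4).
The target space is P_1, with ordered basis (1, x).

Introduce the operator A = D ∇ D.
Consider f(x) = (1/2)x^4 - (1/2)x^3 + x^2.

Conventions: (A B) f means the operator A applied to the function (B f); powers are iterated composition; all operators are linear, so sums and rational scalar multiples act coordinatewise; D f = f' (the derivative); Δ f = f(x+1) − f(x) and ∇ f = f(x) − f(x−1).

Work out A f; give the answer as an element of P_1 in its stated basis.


g(x) = 12x - 9

D f = 2x^3 - (3/2)x^2 + 2x
∇ D f = 6x^2 - 9x + 11/2
D (∇ D) f = 12x - 9


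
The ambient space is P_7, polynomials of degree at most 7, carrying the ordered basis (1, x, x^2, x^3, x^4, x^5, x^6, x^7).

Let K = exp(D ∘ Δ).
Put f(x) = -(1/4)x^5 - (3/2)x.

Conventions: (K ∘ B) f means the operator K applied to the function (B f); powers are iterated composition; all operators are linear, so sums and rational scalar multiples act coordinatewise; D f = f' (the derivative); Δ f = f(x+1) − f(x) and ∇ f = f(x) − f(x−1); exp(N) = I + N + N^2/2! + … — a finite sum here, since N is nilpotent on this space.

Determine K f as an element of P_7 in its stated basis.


order-1 term: -5x^3 - (15/2)x^2 - 5x - 5/4
order-2 term: -15x - 15
the series for exp(D ∘ Δ) f terminates at order 2
exp(D ∘ Δ) f = -(1/4)x^5 - 5x^3 - (15/2)x^2 - (43/2)x - 65/4

the image equals g(x) = -(1/4)x^5 - 5x^3 - (15/2)x^2 - (43/2)x - 65/4


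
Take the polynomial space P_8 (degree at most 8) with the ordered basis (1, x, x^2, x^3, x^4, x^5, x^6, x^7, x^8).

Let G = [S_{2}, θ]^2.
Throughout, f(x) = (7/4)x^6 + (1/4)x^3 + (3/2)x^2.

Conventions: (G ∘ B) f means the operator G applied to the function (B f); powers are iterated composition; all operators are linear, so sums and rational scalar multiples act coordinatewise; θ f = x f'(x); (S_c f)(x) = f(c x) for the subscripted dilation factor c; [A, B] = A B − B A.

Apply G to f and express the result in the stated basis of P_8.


g(x) = 0

θ f = (21/2)x^6 + (3/4)x^3 + 3x^2
S_{2} θ f = 672x^6 + 6x^3 + 12x^2
S_{2} f = 112x^6 + 2x^3 + 6x^2
θ S_{2} f = 672x^6 + 6x^3 + 12x^2
[S_{2}, θ] f = 0
θ [S_{2}, θ] f = 0
S_{2} θ [S_{2}, θ] f = 0
S_{2} [S_{2}, θ] f = 0
θ S_{2} [S_{2}, θ] f = 0
[S_{2}, θ] [S_{2}, θ] f = 0


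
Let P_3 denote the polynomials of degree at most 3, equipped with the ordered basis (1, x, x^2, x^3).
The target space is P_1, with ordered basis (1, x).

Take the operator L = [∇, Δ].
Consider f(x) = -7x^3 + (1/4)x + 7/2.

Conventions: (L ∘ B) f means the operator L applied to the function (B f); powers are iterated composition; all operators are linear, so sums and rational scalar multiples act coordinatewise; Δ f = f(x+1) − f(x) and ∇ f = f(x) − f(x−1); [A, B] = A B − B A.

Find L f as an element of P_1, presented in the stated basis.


Δ f = -21x^2 - 21x - 27/4
∇ Δ f = -42x
∇ f = -21x^2 + 21x - 27/4
Δ ∇ f = -42x
[∇, Δ] f = 0

g(x) = 0


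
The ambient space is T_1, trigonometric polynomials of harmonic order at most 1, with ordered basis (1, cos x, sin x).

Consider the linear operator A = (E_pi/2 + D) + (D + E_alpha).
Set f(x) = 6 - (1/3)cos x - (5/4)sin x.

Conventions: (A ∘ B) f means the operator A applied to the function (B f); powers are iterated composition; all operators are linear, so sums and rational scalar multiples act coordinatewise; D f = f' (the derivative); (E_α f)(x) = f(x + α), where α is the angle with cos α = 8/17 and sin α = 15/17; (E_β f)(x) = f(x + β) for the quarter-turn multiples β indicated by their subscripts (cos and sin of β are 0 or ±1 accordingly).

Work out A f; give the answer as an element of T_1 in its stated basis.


the image equals g(x) = 12 - (511/102)cos x + (12/17)sin x

E_pi/2 f = 6 - (5/4)cos x + (1/3)sin x
D f = -(5/4)cos x + (1/3)sin x
(E_pi/2 + D) f = 6 - (5/2)cos x + (2/3)sin x
D f = -(5/4)cos x + (1/3)sin x
E_alpha f = 6 - (257/204)cos x - (5/17)sin x
(D + E_alpha) f = 6 - (128/51)cos x + (2/51)sin x
((E_pi/2 + D) + (D + E_alpha)) f = 12 - (511/102)cos x + (12/17)sin x


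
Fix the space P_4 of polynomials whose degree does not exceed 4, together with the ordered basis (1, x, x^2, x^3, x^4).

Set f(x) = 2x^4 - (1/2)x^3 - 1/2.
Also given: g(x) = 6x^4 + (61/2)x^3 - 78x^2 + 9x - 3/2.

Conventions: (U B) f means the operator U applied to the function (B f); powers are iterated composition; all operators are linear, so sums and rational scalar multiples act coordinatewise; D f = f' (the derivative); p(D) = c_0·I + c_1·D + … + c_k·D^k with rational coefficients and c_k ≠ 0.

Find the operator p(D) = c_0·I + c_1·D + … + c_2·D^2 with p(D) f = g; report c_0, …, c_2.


c_0 = 3, c_1 = 4, c_2 = -3

D^0 f = 2x^4 - (1/2)x^3 - 1/2
D^1 f = 8x^3 - (3/2)x^2
D^2 f = 24x^2 - 3x
matching coefficients of g against c_0 f + c_1 Df + … from the top degree down determines the c_i
solution: c_0 = 3, c_1 = 4, c_2 = -3


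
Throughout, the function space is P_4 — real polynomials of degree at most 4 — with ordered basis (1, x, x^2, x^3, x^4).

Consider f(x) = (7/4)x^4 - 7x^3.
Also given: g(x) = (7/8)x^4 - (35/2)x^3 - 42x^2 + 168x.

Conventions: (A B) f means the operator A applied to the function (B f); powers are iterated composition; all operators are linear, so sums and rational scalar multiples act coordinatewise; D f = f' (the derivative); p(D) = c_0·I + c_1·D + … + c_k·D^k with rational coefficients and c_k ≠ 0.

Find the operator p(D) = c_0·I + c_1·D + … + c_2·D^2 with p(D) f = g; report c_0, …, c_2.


p(D) = (1/2)·I − 2·D − 4·D^2, i.e. c_0 = 1/2, c_1 = -2, c_2 = -4

D^0 f = (7/4)x^4 - 7x^3
D^1 f = 7x^3 - 21x^2
D^2 f = 21x^2 - 42x
matching coefficients of g against c_0 f + c_1 Df + … from the top degree down determines the c_i
solution: c_0 = 1/2, c_1 = -2, c_2 = -4


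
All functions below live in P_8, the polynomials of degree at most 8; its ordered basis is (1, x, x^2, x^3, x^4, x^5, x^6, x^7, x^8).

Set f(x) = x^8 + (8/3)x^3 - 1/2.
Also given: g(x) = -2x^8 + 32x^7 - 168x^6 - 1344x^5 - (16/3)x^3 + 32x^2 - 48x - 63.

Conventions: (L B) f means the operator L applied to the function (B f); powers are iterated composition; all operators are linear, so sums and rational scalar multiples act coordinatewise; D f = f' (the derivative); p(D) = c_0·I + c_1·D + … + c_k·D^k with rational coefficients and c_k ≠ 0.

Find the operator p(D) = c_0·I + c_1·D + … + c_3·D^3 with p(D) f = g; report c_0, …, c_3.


D^0 f = x^8 + (8/3)x^3 - 1/2
D^1 f = 8x^7 + 8x^2
D^2 f = 56x^6 + 16x
D^3 f = 336x^5 + 16
matching coefficients of g against c_0 f + c_1 Df + … from the top degree down determines the c_i
solution: c_0 = -2, c_1 = 4, c_2 = -3, c_3 = -4

p(D) = -2·I + 4·D − 3·D^2 − 4·D^3, i.e. c_0 = -2, c_1 = 4, c_2 = -3, c_3 = -4


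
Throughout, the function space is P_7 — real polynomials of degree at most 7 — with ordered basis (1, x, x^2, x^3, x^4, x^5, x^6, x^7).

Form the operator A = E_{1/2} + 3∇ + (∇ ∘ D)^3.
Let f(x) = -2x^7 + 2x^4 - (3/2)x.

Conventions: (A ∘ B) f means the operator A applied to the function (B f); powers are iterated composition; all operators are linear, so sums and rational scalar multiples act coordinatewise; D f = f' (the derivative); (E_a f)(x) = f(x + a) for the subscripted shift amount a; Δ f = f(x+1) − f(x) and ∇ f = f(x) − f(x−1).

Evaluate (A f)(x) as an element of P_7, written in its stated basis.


the result is g(x) = -2x^7 - 49x^6 + (231/2)x^5 - (867/4)x^4 + (1869/8)x^3 - (2565/16)x^2 - (320471/32)x + 966583/64

E_{1/2} f = -2x^7 - 7x^6 - (21/2)x^5 - (27/4)x^4 - (3/8)x^3 + (27/16)x^2 - (23/32)x - 41/64
∇ f = -14x^6 + 42x^5 - 70x^4 + 78x^3 - 54x^2 + 22x - 11/2
(3∇) f = -42x^6 + 126x^5 - 210x^4 + 234x^3 - 162x^2 + 66x - 33/2
D f = -14x^6 + 8x^3 - 3/2
∇ D f = -84x^5 + 210x^4 - 280x^3 + 234x^2 - 108x + 22
D (∇ ∘ D) f = -420x^4 + 840x^3 - 840x^2 + 468x - 108
∇ D (∇ ∘ D) f = -1680x^3 + 5040x^2 - 5880x + 2568
D (∇ ∘ D) (∇ ∘ D) f = -5040x^2 + 10080x - 5880
∇ D (∇ ∘ D) (∇ ∘ D) f = -10080x + 15120
(E_{1/2} + 3∇ + (∇ ∘ D)^3) f = -2x^7 - 49x^6 + (231/2)x^5 - (867/4)x^4 + (1869/8)x^3 - (2565/16)x^2 - (320471/32)x + 966583/64


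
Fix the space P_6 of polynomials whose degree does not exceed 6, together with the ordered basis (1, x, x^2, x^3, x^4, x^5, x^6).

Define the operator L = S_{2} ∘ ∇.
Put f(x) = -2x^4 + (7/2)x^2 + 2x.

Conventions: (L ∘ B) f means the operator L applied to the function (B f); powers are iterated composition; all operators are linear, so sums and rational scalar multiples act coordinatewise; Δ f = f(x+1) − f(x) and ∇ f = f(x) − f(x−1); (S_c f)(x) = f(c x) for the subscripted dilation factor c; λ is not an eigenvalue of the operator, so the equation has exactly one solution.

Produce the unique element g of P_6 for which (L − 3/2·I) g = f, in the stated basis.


the image equals g(x) = (4/3)x^4 + (256/9)x^3 + (1835/9)x^2 + (11764/27)x + 13982/81

write g with unknown coordinates in the stated basis and equate coefficients in (L − 3/2·I) g = f
solving from the highest basis element down gives g = (4/3)x^4 + (256/9)x^3 + (1835/9)x^2 + (11764/27)x + 13982/81
check: L g = (128/3)x^3 + (928/3)x^2 + (5900/9)x + 6991/27
so L g − 3/2·g = -2x^4 + (7/2)x^2 + 2x = f ✓


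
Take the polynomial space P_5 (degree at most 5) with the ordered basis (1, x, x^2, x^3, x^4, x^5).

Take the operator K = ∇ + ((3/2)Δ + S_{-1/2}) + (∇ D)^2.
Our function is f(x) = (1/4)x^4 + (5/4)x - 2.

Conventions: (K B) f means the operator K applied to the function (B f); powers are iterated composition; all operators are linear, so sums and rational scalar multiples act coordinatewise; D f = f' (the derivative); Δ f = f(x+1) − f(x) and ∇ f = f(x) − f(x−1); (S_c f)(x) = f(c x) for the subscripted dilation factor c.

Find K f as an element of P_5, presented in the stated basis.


the result is g(x) = (1/64)x^4 + (5/2)x^3 + (3/4)x^2 + (15/8)x + 29/4

∇ f = x^3 - (3/2)x^2 + x + 1
Δ f = x^3 + (3/2)x^2 + x + 3/2
((3/2)Δ) f = (3/2)x^3 + (9/4)x^2 + (3/2)x + 9/4
S_{-1/2} f = (1/64)x^4 - (5/8)x - 2
((3/2)Δ + S_{-1/2}) f = (1/64)x^4 + (3/2)x^3 + (9/4)x^2 + (7/8)x + 1/4
D f = x^3 + 5/4
∇ D f = 3x^2 - 3x + 1
D (∇ D) f = 6x - 3
∇ D (∇ D) f = 6
(∇ + ((3/2)Δ + S_{-1/2}) + (∇ D)^2) f = (1/64)x^4 + (5/2)x^3 + (3/4)x^2 + (15/8)x + 29/4


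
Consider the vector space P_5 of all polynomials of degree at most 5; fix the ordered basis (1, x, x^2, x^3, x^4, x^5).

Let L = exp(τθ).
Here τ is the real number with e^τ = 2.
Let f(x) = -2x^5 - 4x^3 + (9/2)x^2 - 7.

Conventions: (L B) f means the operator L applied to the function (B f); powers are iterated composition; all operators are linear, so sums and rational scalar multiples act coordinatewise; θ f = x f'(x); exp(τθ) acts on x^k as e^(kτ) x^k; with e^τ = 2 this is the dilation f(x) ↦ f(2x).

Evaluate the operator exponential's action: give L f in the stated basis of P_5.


exp(τθ) x^k = e^(kτ) x^k; with e^τ = 2 this sends x^k to 2^k x^k
x^2 ↦ 4 x^2
x^3 ↦ 8 x^3
x^5 ↦ 32 x^5
applying this coordinatewise to f: exp(τθ) f = -64x^5 - 32x^3 + 18x^2 - 7

the result is g(x) = -64x^5 - 32x^3 + 18x^2 - 7


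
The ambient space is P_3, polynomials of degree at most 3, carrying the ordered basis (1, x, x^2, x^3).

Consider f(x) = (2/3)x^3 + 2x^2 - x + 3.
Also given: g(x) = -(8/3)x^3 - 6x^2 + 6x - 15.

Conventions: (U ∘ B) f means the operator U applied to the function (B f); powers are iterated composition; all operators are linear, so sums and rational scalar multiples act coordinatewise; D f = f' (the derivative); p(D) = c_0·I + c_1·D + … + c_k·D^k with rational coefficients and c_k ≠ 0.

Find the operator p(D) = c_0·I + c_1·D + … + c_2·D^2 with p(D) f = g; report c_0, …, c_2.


D^0 f = (2/3)x^3 + 2x^2 - x + 3
D^1 f = 2x^2 + 4x - 1
D^2 f = 4x + 4
matching coefficients of g against c_0 f + c_1 Df + … from the top degree down determines the c_i
solution: c_0 = -4, c_1 = 1, c_2 = -1/2

c_0 = -4, c_1 = 1, c_2 = -1/2


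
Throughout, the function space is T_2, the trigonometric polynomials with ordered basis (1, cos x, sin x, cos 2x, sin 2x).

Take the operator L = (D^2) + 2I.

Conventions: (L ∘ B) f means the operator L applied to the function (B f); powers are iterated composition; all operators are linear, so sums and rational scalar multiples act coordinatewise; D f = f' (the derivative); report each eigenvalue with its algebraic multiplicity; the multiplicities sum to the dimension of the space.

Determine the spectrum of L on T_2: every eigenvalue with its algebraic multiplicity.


λ = -2 (multiplicity 2), λ = 1 (multiplicity 2), λ = 2 (multiplicity 1)

image of 1: 2
image of cos x: cos x
image of sin x: sin x
image of cos 2x: -2cos 2x
image of sin 2x: -2sin 2x
the matrix is diagonal; its diagonal is (2, 1, 1, -2, -2)
for a triangular matrix the eigenvalues are the diagonal entries, with algebraic multiplicity their repetition count


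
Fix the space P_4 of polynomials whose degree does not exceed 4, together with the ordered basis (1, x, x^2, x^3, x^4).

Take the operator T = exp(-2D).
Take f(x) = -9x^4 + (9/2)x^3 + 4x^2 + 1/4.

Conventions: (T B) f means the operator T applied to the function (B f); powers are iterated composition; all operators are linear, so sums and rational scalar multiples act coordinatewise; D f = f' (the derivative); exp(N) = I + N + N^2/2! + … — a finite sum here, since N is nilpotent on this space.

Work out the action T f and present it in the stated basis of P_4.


g(x) = -9x^4 + (153/2)x^3 - 239x^2 + 326x - 655/4

order-1 term: 72x^3 - 27x^2 - 16x
order-2 term: -216x^2 + 54x + 16
order-3 term: 288x - 36
order-4 term: -144
the series for exp(-2D) f terminates at order 4
exp(-2D) f = -9x^4 + (153/2)x^3 - 239x^2 + 326x - 655/4


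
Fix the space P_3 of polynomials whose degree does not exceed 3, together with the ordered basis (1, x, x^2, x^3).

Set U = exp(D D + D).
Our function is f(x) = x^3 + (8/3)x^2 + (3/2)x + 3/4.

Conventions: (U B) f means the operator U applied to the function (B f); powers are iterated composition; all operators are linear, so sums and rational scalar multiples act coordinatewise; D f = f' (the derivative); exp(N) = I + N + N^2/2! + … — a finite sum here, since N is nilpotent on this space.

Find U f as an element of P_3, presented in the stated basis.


order-1 term: 3x^2 + (34/3)x + 41/6
order-2 term: 3x + 26/3
order-3 term: 1
the series for exp(D D + D) f terminates at order 3
exp(D D + D) f = x^3 + (17/3)x^2 + (95/6)x + 69/4

the result is g(x) = x^3 + (17/3)x^2 + (95/6)x + 69/4


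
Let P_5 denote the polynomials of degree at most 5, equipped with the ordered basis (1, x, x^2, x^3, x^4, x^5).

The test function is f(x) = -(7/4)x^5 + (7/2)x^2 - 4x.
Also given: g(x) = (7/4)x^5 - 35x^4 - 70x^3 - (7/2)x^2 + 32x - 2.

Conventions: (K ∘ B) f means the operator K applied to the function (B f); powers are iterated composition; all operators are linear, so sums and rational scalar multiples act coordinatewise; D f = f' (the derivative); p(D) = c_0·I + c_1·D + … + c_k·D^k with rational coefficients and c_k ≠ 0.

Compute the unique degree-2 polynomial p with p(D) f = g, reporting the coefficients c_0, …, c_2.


c_0 = -1, c_1 = 4, c_2 = 2

D^0 f = -(7/4)x^5 + (7/2)x^2 - 4x
D^1 f = -(35/4)x^4 + 7x - 4
D^2 f = -35x^3 + 7
matching coefficients of g against c_0 f + c_1 Df + … from the top degree down determines the c_i
solution: c_0 = -1, c_1 = 4, c_2 = 2


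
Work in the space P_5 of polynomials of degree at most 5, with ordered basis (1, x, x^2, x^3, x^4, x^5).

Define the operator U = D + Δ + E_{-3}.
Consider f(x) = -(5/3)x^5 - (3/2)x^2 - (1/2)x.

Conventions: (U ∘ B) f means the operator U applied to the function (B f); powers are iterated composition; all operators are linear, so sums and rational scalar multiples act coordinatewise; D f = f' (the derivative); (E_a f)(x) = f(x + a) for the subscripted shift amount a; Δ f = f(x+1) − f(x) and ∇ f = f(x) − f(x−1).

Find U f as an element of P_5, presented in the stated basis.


D f = -(25/3)x^4 - 3x - 1/2
Δ f = -(25/3)x^4 - (50/3)x^3 - (50/3)x^2 - (34/3)x - 11/3
E_{-3} f = -(5/3)x^5 + 25x^4 - 150x^3 + (897/2)x^2 - (1333/2)x + 393
(D + Δ + E_{-3}) f = -(5/3)x^5 + (25/3)x^4 - (500/3)x^3 + (2591/6)x^2 - (4085/6)x + 2333/6

g(x) = -(5/3)x^5 + (25/3)x^4 - (500/3)x^3 + (2591/6)x^2 - (4085/6)x + 2333/6


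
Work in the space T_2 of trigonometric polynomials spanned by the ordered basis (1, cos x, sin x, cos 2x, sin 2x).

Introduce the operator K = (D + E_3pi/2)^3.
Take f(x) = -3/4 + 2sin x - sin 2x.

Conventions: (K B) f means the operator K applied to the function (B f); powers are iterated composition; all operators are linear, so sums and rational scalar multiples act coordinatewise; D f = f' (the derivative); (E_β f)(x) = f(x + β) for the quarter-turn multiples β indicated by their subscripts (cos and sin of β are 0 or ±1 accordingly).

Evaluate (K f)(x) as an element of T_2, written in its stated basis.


the result is g(x) = -3/4 + 2cos 2x - 11sin 2x

D f = 2cos x - 2cos 2x
E_3pi/2 f = -3/4 - 2cos x + sin 2x
(D + E_3pi/2) f = -3/4 - 2cos 2x + sin 2x
D (D + E_3pi/2) f = 2cos 2x + 4sin 2x
E_3pi/2 (D + E_3pi/2) f = -3/4 + 2cos 2x - sin 2x
(D + E_3pi/2) (D + E_3pi/2) f = -3/4 + 4cos 2x + 3sin 2x
D (D + E_3pi/2) (D + E_3pi/2) f = 6cos 2x - 8sin 2x
E_3pi/2 (D + E_3pi/2) (D + E_3pi/2) f = -3/4 - 4cos 2x - 3sin 2x
(D + E_3pi/2) (D + E_3pi/2) (D + E_3pi/2) f = -3/4 + 2cos 2x - 11sin 2x


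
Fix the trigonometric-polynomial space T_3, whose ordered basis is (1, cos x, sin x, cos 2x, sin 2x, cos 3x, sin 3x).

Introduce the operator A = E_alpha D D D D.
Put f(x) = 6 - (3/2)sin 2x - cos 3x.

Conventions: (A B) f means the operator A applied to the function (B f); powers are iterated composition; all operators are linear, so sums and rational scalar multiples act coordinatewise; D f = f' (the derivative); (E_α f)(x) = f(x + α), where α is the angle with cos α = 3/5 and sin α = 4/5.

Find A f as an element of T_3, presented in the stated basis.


D f = -3cos 2x + 3sin 3x
D D f = 6sin 2x + 9cos 3x
D D D f = 12cos 2x - 27sin 3x
D (D D D) f = -24sin 2x - 81cos 3x
E_alpha D (D D D) f = -(576/25)cos 2x + (168/25)sin 2x + (9477/125)cos 3x + (3564/125)sin 3x

g(x) = -(576/25)cos 2x + (168/25)sin 2x + (9477/125)cos 3x + (3564/125)sin 3x


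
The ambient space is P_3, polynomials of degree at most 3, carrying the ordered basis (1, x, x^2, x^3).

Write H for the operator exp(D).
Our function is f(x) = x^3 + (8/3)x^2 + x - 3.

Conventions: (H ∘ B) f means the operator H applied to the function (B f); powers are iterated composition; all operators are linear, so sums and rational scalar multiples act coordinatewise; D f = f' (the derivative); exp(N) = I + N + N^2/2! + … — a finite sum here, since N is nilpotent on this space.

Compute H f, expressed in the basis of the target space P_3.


order-1 term: 3x^2 + (16/3)x + 1
order-2 term: 3x + 8/3
order-3 term: 1
the series for exp(D) f terminates at order 3
exp(D) f = x^3 + (17/3)x^2 + (28/3)x + 5/3

the result is g(x) = x^3 + (17/3)x^2 + (28/3)x + 5/3


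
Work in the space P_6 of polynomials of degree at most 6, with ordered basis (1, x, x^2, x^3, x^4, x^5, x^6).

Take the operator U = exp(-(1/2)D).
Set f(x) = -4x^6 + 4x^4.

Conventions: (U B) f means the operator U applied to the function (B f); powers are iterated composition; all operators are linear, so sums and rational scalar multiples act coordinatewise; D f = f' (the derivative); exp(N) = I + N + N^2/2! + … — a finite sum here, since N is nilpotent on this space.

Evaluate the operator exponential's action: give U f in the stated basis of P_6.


order-1 term: 12x^5 - 8x^3
order-2 term: -15x^4 + 6x^2
order-3 term: 10x^3 - 2x
order-4 term: -(15/4)x^2 + 1/4
order-5 term: (3/4)x
order-6 term: -1/16
the series for exp(-(1/2)D) f terminates at order 6
exp(-(1/2)D) f = -4x^6 + 12x^5 - 11x^4 + 2x^3 + (9/4)x^2 - (5/4)x + 3/16

g(x) = -4x^6 + 12x^5 - 11x^4 + 2x^3 + (9/4)x^2 - (5/4)x + 3/16
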